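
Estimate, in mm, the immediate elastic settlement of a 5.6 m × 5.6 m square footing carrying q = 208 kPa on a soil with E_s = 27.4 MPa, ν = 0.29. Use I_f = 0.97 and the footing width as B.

S_e ≈ 37.8 mm

Immediate (elastic) settlement: S_e = q·B·(1−ν²)/E_s · I_f.
E_s = 27.4 MPa = 27400 kPa.
S_e = 208 × 5.6 × (1 − 0.29²) / 27400 × 0.97
    = 208 × 5.6 × 0.9159 / 27400 × 0.97
    = 0.03777 m = 37.77 mm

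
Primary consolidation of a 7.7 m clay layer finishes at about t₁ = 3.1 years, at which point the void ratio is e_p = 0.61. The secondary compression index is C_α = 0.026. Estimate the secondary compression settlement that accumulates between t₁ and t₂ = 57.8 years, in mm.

S_s ≈ 158 mm

Secondary compression: S_s = C_α·H/(1+e_p)·log₁₀(t₂/t₁)
S_s = 0.026×7.7/(1+0.61)×log₁₀(57.8/3.1)
    = 0.1243 × 1.271 = 0.158 m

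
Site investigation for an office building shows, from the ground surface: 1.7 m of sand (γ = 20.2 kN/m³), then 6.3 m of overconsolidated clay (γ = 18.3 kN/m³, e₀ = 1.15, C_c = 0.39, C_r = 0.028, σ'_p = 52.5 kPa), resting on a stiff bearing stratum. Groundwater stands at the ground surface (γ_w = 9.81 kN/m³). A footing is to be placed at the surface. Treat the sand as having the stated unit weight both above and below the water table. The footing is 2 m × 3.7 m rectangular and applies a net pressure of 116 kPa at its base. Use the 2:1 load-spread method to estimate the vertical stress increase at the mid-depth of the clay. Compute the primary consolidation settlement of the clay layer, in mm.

S_c ≈ 64.4 mm

Mid-depth of clay below the ground surface: z = 1.7 + 6.3/2 = 4.85 m.
Total vertical stress at mid-clay: σ_v = 20.2×1.7 + 18.3×3.15 = 91.985 kPa.
Pore pressure: u = 9.81×(4.85 − 0) = 47.578 kPa.
Initial effective stress: σ'_0 = σ_v − u = 91.985 − 47.578 = 44.407 kPa.
Stress increase at mid-clay by the 2:1 spreading method:
Δσ = qBL/((B+z)(L+z)) = 116×2×3.7/((2+4.85)(3.7+4.85)) = 14.657 kPa
Final effective stress: σ'_f = 44.407 + 14.657 = 59.064 kPa.
σ'_f = 59.064 > σ'_p = 52.5 kPa, so the stress path crosses the preconsolidation pressure — recompression up to σ'_p, then virgin compression beyond:
S_c = H/(1+e₀)·[C_r·log₁₀(σ'_p/σ'_0) + C_c·log₁₀(σ'_f/σ'_p)]
    = 6.3/2.15 × [0.028×log₁₀(52.5/44.407) + 0.39×log₁₀(59.064/52.5)]
    = 2.9302 × [0.0020358 + 0.019954] = 0.06443 m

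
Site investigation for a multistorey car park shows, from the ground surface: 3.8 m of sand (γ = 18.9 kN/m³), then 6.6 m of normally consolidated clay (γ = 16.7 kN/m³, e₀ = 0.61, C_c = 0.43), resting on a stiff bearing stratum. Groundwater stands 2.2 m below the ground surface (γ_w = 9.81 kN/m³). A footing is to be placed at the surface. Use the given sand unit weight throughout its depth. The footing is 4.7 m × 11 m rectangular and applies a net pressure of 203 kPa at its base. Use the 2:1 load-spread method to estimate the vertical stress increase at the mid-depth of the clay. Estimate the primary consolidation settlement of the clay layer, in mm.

S_c ≈ 371 mm

Mid-depth of clay below the ground surface: z = 3.8 + 6.6/2 = 7.1 m.
Total vertical stress at mid-clay: σ_v = 18.9×3.8 + 16.7×3.3 = 126.93 kPa.
Pore pressure: u = 9.81×(7.1 − 2.2) = 48.069 kPa.
Initial effective stress: σ'_0 = σ_v − u = 126.93 − 48.069 = 78.861 kPa.
Stress increase at mid-clay by the 2:1 spreading method:
Δσ = qBL/((B+z)(L+z)) = 203×4.7×11/((4.7+7.1)(11+7.1)) = 49.139 kPa
Final effective stress: σ'_f = σ'_0 + Δσ = 78.861 + 49.139 = 128 kPa.
Normally consolidated clay, so the full stress increment lies on the virgin compression line:
S_c = C_c·H/(1+e₀)·log₁₀(σ'_f/σ'_0) = 0.43×6.6/(1+0.61)×log₁₀(128/78.861)
    = 1.7627 × 0.21035 = 0.3708 m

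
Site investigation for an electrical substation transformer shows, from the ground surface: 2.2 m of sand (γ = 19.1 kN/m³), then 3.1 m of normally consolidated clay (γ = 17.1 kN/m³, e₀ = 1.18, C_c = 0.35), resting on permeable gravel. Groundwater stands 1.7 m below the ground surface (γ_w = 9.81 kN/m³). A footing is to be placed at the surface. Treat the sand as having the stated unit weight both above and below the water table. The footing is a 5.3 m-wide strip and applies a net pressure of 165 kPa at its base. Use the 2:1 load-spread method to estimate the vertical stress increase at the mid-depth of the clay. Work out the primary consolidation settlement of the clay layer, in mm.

S_c ≈ 237 mm

Mid-depth of clay below the ground surface: z = 2.2 + 3.1/2 = 3.75 m.
Total vertical stress at mid-clay: σ_v = 19.1×2.2 + 17.1×1.55 = 68.525 kPa.
Pore pressure: u = 9.81×(3.75 − 1.7) = 20.11 kPa.
Initial effective stress: σ'_0 = σ_v − u = 68.525 − 20.11 = 48.415 kPa.
Stress increase at mid-clay by the 2:1 spreading method:
Δσ = qB/(B+z) = 165×5.3/(5.3+3.75) = 96.63 kPa
Final effective stress: σ'_f = σ'_0 + Δσ = 48.415 + 96.63 = 145.04 kPa.
Normally consolidated clay, so the full stress increment lies on the virgin compression line:
S_c = C_c·H/(1+e₀)·log₁₀(σ'_f/σ'_0) = 0.35×3.1/(1+1.18)×log₁₀(145.04/48.415)
    = 0.49771 × 0.47651 = 0.2372 m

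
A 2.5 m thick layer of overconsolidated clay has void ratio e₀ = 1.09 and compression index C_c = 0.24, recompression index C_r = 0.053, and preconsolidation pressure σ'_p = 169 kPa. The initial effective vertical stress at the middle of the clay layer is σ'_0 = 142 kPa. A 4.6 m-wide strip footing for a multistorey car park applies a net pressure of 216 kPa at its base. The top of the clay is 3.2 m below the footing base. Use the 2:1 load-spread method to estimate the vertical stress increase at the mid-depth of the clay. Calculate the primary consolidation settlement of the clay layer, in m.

S_c ≈ 0.0545 m

Mid-depth of clay below the footing base: z = 3.2 + 2.5/2 = 4.45 m.
Stress increase at mid-clay by the 2:1 spreading method:
Δσ = qB/(B+z) = 216×4.6/(4.6+4.45) = 109.79 kPa
Final effective stress: σ'_f = 142 + 109.79 = 251.79 kPa.
σ'_f = 251.79 > σ'_p = 169 kPa, so the stress path crosses the preconsolidation pressure — recompression up to σ'_p, then virgin compression beyond:
S_c = H/(1+e₀)·[C_r·log₁₀(σ'_p/σ'_0) + C_c·log₁₀(σ'_f/σ'_p)]
    = 2.5/2.09 × [0.053×log₁₀(169/142) + 0.24×log₁₀(251.79/169)]
    = 1.1962 × [0.0040067 + 0.041556] = 0.0545 m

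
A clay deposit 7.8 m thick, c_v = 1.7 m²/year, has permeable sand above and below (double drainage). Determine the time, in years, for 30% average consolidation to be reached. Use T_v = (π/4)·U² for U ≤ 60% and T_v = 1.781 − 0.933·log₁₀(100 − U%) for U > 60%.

Drainage path length: H_d = H/2 = 3.9 m (double drainage).
U ≤ 60%: T_v = (π/4)·U² = (π/4)×0.3² = 0.070686.
t = T_v·H_d²/c_v = 0.070686×3.9²/1.7 = 0.6324 years.

t ≈ 0.632 years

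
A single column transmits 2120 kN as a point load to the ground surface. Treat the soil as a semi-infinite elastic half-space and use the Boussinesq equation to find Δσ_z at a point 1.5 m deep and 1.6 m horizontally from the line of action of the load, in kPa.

Δσ_z ≈ 67.3 kPa

Boussinesq vertical stress below a point load on an elastic half-space:
Δσ_z = 3P/(2πz²) · [1 + (r/z)²]^(−5/2)
r/z = 1.6/1.5 = 1.0667; [1+(r/z)²]^(−5/2) = 0.14966.
Δσ_z = 3×2120/(2π×1.5²) × 0.14966 = 449.88 × 0.14966 = 67.33 kPa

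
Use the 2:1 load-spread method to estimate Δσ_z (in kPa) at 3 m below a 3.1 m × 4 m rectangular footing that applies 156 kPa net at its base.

Δσ_z ≈ 45.3 kPa

By the 2:1 method the load spreads at 1 horizontal : 2 vertical, so at depth z the loaded area has grown by z in each plan dimension:
Δσ = qBL/((B+z)(L+z)) = 156×3.1×4/((3.1+3)(4+3)) = 45.302 kPa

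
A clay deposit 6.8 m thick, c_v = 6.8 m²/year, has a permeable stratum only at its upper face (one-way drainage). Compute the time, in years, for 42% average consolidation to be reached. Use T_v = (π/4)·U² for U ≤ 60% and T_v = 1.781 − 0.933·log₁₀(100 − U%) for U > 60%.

t ≈ 0.942 years

Drainage path length: H_d = H = 6.8 m (single drainage).
U ≤ 60%: T_v = (π/4)·U² = (π/4)×0.42² = 0.13854.
t = T_v·H_d²/c_v = 0.13854×6.8²/6.8 = 0.9421 years.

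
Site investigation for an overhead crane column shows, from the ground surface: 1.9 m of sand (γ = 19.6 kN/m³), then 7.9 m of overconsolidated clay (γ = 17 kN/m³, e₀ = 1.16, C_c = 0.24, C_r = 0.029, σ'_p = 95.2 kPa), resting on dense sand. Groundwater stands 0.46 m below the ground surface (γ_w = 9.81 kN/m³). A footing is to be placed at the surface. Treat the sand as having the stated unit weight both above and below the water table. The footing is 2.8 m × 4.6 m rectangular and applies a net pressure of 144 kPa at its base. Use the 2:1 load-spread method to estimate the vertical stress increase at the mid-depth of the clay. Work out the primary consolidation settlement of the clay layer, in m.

S_c ≈ 0.0154 m

Mid-depth of clay below the ground surface: z = 1.9 + 7.9/2 = 5.85 m.
Total vertical stress at mid-clay: σ_v = 19.6×1.9 + 17×3.95 = 104.39 kPa.
Pore pressure: u = 9.81×(5.85 − 0.46) = 52.876 kPa.
Initial effective stress: σ'_0 = σ_v − u = 104.39 − 52.876 = 51.514 kPa.
Stress increase at mid-clay by the 2:1 spreading method:
Δσ = qBL/((B+z)(L+z)) = 144×2.8×4.6/((2.8+5.85)(4.6+5.85)) = 20.519 kPa
Final effective stress: σ'_f = 51.514 + 20.519 = 72.033 kPa.
σ'_f = 72.033 ≤ σ'_p = 95.2 kPa, so the clay remains overconsolidated and only the recompression index applies:
S_c = C_r·H/(1+e₀)·log₁₀(σ'_f/σ'_0) = 0.029×7.9/2.16×log₁₀(72.033/51.514)
    = 0.10606 × 0.14561 = 0.01544 m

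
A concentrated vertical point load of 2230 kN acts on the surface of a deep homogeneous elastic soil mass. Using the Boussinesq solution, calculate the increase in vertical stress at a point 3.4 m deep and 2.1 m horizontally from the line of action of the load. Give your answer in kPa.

Δσ_z ≈ 41.1 kPa

Boussinesq vertical stress below a point load on an elastic half-space:
Δσ_z = 3P/(2πz²) · [1 + (r/z)²]^(−5/2)
r/z = 2.1/3.4 = 0.61765; [1+(r/z)²]^(−5/2) = 0.44579.
Δσ_z = 3×2230/(2π×3.4²) × 0.44579 = 92.106 × 0.44579 = 41.06 kPa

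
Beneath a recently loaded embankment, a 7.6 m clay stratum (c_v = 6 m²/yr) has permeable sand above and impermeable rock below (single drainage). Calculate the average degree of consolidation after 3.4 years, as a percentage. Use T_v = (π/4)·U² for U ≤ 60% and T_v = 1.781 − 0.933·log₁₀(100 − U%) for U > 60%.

U ≈ 66.1 %

Drainage path length: H_d = H = 7.6 m (single drainage).
T_v = c_v·t/H_d² = 6×3.4/7.6² = 0.35319.
T_v = 0.35319 corresponds to the U > 60% branch:
U = 1 − 10^((1.781 − T_v)/0.933)/100 = 0.6609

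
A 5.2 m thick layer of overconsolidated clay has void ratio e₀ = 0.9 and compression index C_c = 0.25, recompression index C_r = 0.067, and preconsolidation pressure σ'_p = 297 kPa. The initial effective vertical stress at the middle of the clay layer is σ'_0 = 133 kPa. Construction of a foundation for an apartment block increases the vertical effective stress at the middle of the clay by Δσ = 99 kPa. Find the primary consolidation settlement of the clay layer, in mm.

Final effective stress: σ'_f = 133 + 99 = 232 kPa.
σ'_f = 232 ≤ σ'_p = 297 kPa, so the clay remains overconsolidated and only the recompression index applies:
S_c = C_r·H/(1+e₀)·log₁₀(σ'_f/σ'_0) = 0.067×5.2/1.9×log₁₀(232/133)
    = 0.18337 × 0.24164 = 0.04431 m

S_c ≈ 44.3 mm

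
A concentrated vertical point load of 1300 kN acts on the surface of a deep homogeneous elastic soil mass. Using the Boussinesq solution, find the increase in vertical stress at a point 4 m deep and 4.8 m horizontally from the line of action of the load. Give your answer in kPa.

Boussinesq vertical stress below a point load on an elastic half-space:
Δσ_z = 3P/(2πz²) · [1 + (r/z)²]^(−5/2)
r/z = 4.8/4 = 1.2; [1+(r/z)²]^(−5/2) = 0.10753.
Δσ_z = 3×1300/(2π×4²) × 0.10753 = 38.794 × 0.10753 = 4.172 kPa

Δσ_z ≈ 4.17 kPa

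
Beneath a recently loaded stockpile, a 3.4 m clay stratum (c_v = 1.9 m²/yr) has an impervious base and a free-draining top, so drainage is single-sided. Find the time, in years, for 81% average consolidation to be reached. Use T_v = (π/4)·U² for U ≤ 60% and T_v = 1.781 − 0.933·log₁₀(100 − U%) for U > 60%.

t ≈ 3.58 years

Drainage path length: H_d = H = 3.4 m (single drainage).
U > 60%: T_v = 1.781 − 0.933·log₁₀(100 − 81) = 0.58792.
t = T_v·H_d²/c_v = 0.58792×3.4²/1.9 = 3.577 years.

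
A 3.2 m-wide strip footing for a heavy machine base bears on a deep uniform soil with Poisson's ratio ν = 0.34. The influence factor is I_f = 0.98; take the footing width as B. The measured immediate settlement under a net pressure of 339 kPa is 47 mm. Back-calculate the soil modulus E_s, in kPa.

E_s ≈ 20000 kPa

S_e = q·B·(1−ν²)/E_s · I_f  ⇒  E_s = q·B·(1−ν²)·I_f / S_e.
E_s = 339 × 3.2 × 0.8844 × 0.98 / 0.047 = 20000 kPa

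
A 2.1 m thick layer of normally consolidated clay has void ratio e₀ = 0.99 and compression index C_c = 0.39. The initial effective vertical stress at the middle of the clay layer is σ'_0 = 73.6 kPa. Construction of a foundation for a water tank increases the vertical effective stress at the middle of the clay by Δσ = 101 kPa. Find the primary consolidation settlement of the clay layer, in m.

Final effective stress: σ'_f = σ'_0 + Δσ = 73.6 + 101 = 174.6 kPa.
Normally consolidated clay, so the full stress increment lies on the virgin compression line:
S_c = C_c·H/(1+e₀)·log₁₀(σ'_f/σ'_0) = 0.39×2.1/(1+0.99)×log₁₀(174.6/73.6)
    = 0.41156 × 0.37517 = 0.1544 m

S_c ≈ 0.154 m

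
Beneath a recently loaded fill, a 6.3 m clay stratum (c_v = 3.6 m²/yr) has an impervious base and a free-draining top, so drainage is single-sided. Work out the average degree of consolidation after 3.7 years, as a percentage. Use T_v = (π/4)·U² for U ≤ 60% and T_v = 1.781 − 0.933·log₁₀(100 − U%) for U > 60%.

Drainage path length: H_d = H = 6.3 m (single drainage).
T_v = c_v·t/H_d² = 3.6×3.7/6.3² = 0.3356.
T_v = 0.3356 corresponds to the U > 60% branch:
U = 1 − 10^((1.781 − T_v)/0.933)/100 = 0.6458

U ≈ 64.6 %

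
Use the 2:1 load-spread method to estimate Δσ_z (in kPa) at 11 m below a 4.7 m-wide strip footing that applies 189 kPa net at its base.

Δσ_z ≈ 56.6 kPa

By the 2:1 method the load spreads at 1 horizontal : 2 vertical, so at depth z the loaded area has grown by z in each plan dimension:
Δσ = qB/(B+z) = 189×4.7/(4.7+11) = 56.58 kPa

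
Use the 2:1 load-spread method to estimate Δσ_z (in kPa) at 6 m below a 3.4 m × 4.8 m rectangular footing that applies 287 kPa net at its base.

By the 2:1 method the load spreads at 1 horizontal : 2 vertical, so at depth z the loaded area has grown by z in each plan dimension:
Δσ = qBL/((B+z)(L+z)) = 287×3.4×4.8/((3.4+6)(4.8+6)) = 46.137 kPa

Δσ_z ≈ 46.1 kPa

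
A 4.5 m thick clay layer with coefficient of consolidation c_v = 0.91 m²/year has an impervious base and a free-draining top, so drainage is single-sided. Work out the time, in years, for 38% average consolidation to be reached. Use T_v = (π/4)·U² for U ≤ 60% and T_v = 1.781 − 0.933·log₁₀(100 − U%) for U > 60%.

t ≈ 2.52 years

Drainage path length: H_d = H = 4.5 m (single drainage).
U ≤ 60%: T_v = (π/4)·U² = (π/4)×0.38² = 0.11341.
t = T_v·H_d²/c_v = 0.11341×4.5²/0.91 = 2.524 years.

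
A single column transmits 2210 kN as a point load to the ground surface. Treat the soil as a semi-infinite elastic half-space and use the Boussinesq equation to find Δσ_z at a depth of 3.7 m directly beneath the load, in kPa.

Δσ_z ≈ 77.1 kPa

Boussinesq vertical stress below a point load on an elastic half-space:
Δσ_z = 3P/(2πz²) · [1 + (r/z)²]^(−5/2)
r/z = 0/3.7 = 0; [1+(r/z)²]^(−5/2) = 1.
Δσ_z = 3×2210/(2π×3.7²) × 1 = 77.078 × 1 = 77.08 kPa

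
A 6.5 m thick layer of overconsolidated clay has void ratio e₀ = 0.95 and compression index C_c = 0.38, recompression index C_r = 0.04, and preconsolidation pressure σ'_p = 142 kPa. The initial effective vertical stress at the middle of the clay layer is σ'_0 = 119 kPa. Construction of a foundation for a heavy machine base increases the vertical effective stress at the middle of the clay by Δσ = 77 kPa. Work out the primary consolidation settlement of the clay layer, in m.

S_c ≈ 0.188 m

Final effective stress: σ'_f = 119 + 77 = 196 kPa.
σ'_f = 196 > σ'_p = 142 kPa, so the stress path crosses the preconsolidation pressure — recompression up to σ'_p, then virgin compression beyond:
S_c = H/(1+e₀)·[C_r·log₁₀(σ'_p/σ'_0) + C_c·log₁₀(σ'_f/σ'_p)]
    = 6.5/1.95 × [0.04×log₁₀(142/119) + 0.38×log₁₀(196/142)]
    = 3.3333 × [0.0030697 + 0.053188] = 0.1875 m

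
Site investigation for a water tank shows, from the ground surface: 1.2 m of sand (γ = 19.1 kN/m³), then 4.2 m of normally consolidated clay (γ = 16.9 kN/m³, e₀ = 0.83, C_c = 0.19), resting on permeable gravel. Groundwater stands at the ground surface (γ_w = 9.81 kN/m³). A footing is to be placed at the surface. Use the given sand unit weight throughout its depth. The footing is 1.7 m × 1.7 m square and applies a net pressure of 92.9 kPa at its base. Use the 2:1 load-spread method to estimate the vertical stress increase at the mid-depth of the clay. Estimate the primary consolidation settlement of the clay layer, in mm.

S_c ≈ 65.4 mm

Mid-depth of clay below the ground surface: z = 1.2 + 4.2/2 = 3.3 m.
Total vertical stress at mid-clay: σ_v = 19.1×1.2 + 16.9×2.1 = 58.41 kPa.
Pore pressure: u = 9.81×(3.3 − 0) = 32.373 kPa.
Initial effective stress: σ'_0 = σ_v − u = 58.41 − 32.373 = 26.037 kPa.
Stress increase at mid-clay by the 2:1 spreading method:
Δσ = qBL/((B+z)(L+z)) = 92.9×1.7×1.7/((1.7+3.3)(1.7+3.3)) = 10.739 kPa
Final effective stress: σ'_f = σ'_0 + Δσ = 26.037 + 10.739 = 36.776 kPa.
Normally consolidated clay, so the full stress increment lies on the virgin compression line:
S_c = C_c·H/(1+e₀)·log₁₀(σ'_f/σ'_0) = 0.19×4.2/(1+0.83)×log₁₀(36.776/26.037)
    = 0.43607 × 0.14997 = 0.0654 m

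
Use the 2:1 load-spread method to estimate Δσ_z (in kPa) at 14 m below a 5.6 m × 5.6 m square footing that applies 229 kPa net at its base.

Δσ_z ≈ 18.7 kPa

By the 2:1 method the load spreads at 1 horizontal : 2 vertical, so at depth z the loaded area has grown by z in each plan dimension:
Δσ = qBL/((B+z)(L+z)) = 229×5.6×5.6/((5.6+14)(5.6+14)) = 18.694 kPa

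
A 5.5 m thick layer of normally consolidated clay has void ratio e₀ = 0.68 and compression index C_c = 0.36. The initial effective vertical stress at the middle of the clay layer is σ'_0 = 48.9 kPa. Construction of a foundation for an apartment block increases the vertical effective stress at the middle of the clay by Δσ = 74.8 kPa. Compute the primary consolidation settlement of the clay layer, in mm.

Final effective stress: σ'_f = σ'_0 + Δσ = 48.9 + 74.8 = 123.7 kPa.
Normally consolidated clay, so the full stress increment lies on the virgin compression line:
S_c = C_c·H/(1+e₀)·log₁₀(σ'_f/σ'_0) = 0.36×5.5/(1+0.68)×log₁₀(123.7/48.9)
    = 1.1786 × 0.40306 = 0.475 m

S_c ≈ 475 mm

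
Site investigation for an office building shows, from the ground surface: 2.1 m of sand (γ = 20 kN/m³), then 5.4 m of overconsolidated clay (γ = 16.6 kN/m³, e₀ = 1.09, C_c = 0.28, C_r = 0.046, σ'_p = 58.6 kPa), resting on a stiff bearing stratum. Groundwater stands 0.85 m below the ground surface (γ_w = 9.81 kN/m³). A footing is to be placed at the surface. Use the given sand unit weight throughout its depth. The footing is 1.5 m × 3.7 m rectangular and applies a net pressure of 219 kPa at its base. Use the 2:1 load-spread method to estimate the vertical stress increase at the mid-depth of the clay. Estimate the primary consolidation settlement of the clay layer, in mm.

S_c ≈ 69.5 mm

Mid-depth of clay below the ground surface: z = 2.1 + 5.4/2 = 4.8 m.
Total vertical stress at mid-clay: σ_v = 20×2.1 + 16.6×2.7 = 86.82 kPa.
Pore pressure: u = 9.81×(4.8 − 0.85) = 38.75 kPa.
Initial effective stress: σ'_0 = σ_v − u = 86.82 − 38.75 = 48.07 kPa.
Stress increase at mid-clay by the 2:1 spreading method:
Δσ = qBL/((B+z)(L+z)) = 219×1.5×3.7/((1.5+4.8)(3.7+4.8)) = 22.697 kPa
Final effective stress: σ'_f = 48.07 + 22.697 = 70.767 kPa.
σ'_f = 70.767 > σ'_p = 58.6 kPa, so the stress path crosses the preconsolidation pressure — recompression up to σ'_p, then virgin compression beyond:
S_c = H/(1+e₀)·[C_r·log₁₀(σ'_p/σ'_0) + C_c·log₁₀(σ'_f/σ'_p)]
    = 5.4/2.09 × [0.046×log₁₀(58.6/48.07) + 0.28×log₁₀(70.767/58.6)]
    = 2.5837 × [0.0039571 + 0.022941] = 0.0695 m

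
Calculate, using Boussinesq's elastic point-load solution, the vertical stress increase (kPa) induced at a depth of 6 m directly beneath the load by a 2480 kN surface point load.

Δσ_z ≈ 32.9 kPa

Boussinesq vertical stress below a point load on an elastic half-space:
Δσ_z = 3P/(2πz²) · [1 + (r/z)²]^(−5/2)
r/z = 0/6 = 0; [1+(r/z)²]^(−5/2) = 1.
Δσ_z = 3×2480/(2π×6²) × 1 = 32.892 × 1 = 32.89 kPa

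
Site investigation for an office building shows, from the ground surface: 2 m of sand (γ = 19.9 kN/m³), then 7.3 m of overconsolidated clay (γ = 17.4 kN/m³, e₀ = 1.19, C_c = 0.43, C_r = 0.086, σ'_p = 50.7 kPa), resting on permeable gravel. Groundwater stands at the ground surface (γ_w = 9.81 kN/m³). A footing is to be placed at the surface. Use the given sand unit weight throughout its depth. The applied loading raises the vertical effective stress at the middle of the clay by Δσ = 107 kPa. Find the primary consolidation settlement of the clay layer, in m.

Mid-depth of clay below the ground surface: z = 2 + 7.3/2 = 5.65 m.
Total vertical stress at mid-clay: σ_v = 19.9×2 + 17.4×3.65 = 103.31 kPa.
Pore pressure: u = 9.81×(5.65 − 0) = 55.427 kPa.
Initial effective stress: σ'_0 = σ_v − u = 103.31 − 55.427 = 47.883 kPa.
Final effective stress: σ'_f = 47.883 + 107 = 154.88 kPa.
σ'_f = 154.88 > σ'_p = 50.7 kPa, so the stress path crosses the preconsolidation pressure — recompression up to σ'_p, then virgin compression beyond:
S_c = H/(1+e₀)·[C_r·log₁₀(σ'_p/σ'_0) + C_c·log₁₀(σ'_f/σ'_p)]
    = 7.3/2.19 × [0.086×log₁₀(50.7/47.883) + 0.43×log₁₀(154.88/50.7)]
    = 3.3333 × [0.0021351 + 0.20854] = 0.7022 m

S_c ≈ 0.702 m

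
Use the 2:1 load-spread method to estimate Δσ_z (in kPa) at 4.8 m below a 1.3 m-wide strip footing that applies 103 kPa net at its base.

By the 2:1 method the load spreads at 1 horizontal : 2 vertical, so at depth z the loaded area has grown by z in each plan dimension:
Δσ = qB/(B+z) = 103×1.3/(1.3+4.8) = 21.951 kPa

Δσ_z ≈ 22 kPa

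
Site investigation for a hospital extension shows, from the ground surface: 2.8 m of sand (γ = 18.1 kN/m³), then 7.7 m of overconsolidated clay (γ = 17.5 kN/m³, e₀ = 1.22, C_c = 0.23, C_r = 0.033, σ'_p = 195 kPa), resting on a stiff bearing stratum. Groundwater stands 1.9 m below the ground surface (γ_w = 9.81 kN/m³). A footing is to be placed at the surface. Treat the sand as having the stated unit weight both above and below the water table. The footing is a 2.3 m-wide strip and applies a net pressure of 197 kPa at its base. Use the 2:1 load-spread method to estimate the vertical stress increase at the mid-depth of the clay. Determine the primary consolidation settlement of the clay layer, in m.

S_c ≈ 0.0266 m

Mid-depth of clay below the ground surface: z = 2.8 + 7.7/2 = 6.65 m.
Total vertical stress at mid-clay: σ_v = 18.1×2.8 + 17.5×3.85 = 118.06 kPa.
Pore pressure: u = 9.81×(6.65 − 1.9) = 46.598 kPa.
Initial effective stress: σ'_0 = σ_v − u = 118.06 − 46.598 = 71.462 kPa.
Stress increase at mid-clay by the 2:1 spreading method:
Δσ = qB/(B+z) = 197×2.3/(2.3+6.65) = 50.626 kPa
Final effective stress: σ'_f = 71.462 + 50.626 = 122.09 kPa.
σ'_f = 122.09 ≤ σ'_p = 195 kPa, so the clay remains overconsolidated and only the recompression index applies:
S_c = C_r·H/(1+e₀)·log₁₀(σ'_f/σ'_0) = 0.033×7.7/2.22×log₁₀(122.09/71.462)
    = 0.11446 × 0.2326 = 0.02662 m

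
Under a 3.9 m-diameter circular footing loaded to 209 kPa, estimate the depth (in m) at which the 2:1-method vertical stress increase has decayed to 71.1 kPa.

z ≈ 2.79 m

2:1 spreading — at depth z the loaded area has grown by z in each plan dimension:
qD²/(D+z)² = Δσ_z ⇒ z = D(√(q/Δσ_z) − 1) = 3.9×(√(209/71.1) − 1) = 2.787 m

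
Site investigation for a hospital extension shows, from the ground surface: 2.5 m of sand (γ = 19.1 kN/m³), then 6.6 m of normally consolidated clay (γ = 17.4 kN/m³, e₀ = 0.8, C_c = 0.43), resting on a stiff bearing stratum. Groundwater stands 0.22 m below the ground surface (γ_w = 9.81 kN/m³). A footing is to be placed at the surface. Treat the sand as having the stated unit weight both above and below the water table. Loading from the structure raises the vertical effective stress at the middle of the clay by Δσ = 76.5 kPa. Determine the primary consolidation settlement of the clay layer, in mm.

S_c ≈ 632 mm

Mid-depth of clay below the ground surface: z = 2.5 + 6.6/2 = 5.8 m.
Total vertical stress at mid-clay: σ_v = 19.1×2.5 + 17.4×3.3 = 105.17 kPa.
Pore pressure: u = 9.81×(5.8 − 0.22) = 54.74 kPa.
Initial effective stress: σ'_0 = σ_v − u = 105.17 − 54.74 = 50.43 kPa.
Final effective stress: σ'_f = σ'_0 + Δσ = 50.43 + 76.5 = 126.93 kPa.
Normally consolidated clay, so the full stress increment lies on the virgin compression line:
S_c = C_c·H/(1+e₀)·log₁₀(σ'_f/σ'_0) = 0.43×6.6/(1+0.8)×log₁₀(126.93/50.43)
    = 1.5767 × 0.40088 = 0.6321 m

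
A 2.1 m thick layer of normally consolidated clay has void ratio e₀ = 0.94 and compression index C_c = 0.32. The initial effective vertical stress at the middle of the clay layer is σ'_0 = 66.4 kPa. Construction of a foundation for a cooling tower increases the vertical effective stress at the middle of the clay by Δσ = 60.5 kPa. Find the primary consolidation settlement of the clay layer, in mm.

Final effective stress: σ'_f = σ'_0 + Δσ = 66.4 + 60.5 = 126.9 kPa.
Normally consolidated clay, so the full stress increment lies on the virgin compression line:
S_c = C_c·H/(1+e₀)·log₁₀(σ'_f/σ'_0) = 0.32×2.1/(1+0.94)×log₁₀(126.9/66.4)
    = 0.34639 × 0.28129 = 0.09744 m

S_c ≈ 97.4 mm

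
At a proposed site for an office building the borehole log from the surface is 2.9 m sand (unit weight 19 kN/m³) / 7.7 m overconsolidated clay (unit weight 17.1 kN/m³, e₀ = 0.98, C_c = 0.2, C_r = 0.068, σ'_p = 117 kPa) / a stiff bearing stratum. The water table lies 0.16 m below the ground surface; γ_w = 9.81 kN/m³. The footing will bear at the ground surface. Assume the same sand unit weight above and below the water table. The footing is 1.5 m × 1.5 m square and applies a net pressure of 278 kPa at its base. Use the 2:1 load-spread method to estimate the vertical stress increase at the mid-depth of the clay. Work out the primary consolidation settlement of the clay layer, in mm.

Mid-depth of clay below the ground surface: z = 2.9 + 7.7/2 = 6.75 m.
Total vertical stress at mid-clay: σ_v = 19×2.9 + 17.1×3.85 = 120.94 kPa.
Pore pressure: u = 9.81×(6.75 − 0.16) = 64.648 kPa.
Initial effective stress: σ'_0 = σ_v − u = 120.94 − 64.648 = 56.292 kPa.
Stress increase at mid-clay by the 2:1 spreading method:
Δσ = qBL/((B+z)(L+z)) = 278×1.5×1.5/((1.5+6.75)(1.5+6.75)) = 9.1901 kPa
Final effective stress: σ'_f = 56.292 + 9.1901 = 65.482 kPa.
σ'_f = 65.482 ≤ σ'_p = 117 kPa, so the clay remains overconsolidated and only the recompression index applies:
S_c = C_r·H/(1+e₀)·log₁₀(σ'_f/σ'_0) = 0.068×7.7/1.98×log₁₀(65.482/56.292)
    = 0.26445 × 0.065675 = 0.01737 m

S_c ≈ 17.4 mm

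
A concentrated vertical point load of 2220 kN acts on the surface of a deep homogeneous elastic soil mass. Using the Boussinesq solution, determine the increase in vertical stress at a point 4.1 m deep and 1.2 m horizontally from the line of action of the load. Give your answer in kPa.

Boussinesq vertical stress below a point load on an elastic half-space:
Δσ_z = 3P/(2πz²) · [1 + (r/z)²]^(−5/2)
r/z = 1.2/4.1 = 0.29268; [1+(r/z)²]^(−5/2) = 0.81426.
Δσ_z = 3×2220/(2π×4.1²) × 0.81426 = 63.056 × 0.81426 = 51.34 kPa

Δσ_z ≈ 51.3 kPa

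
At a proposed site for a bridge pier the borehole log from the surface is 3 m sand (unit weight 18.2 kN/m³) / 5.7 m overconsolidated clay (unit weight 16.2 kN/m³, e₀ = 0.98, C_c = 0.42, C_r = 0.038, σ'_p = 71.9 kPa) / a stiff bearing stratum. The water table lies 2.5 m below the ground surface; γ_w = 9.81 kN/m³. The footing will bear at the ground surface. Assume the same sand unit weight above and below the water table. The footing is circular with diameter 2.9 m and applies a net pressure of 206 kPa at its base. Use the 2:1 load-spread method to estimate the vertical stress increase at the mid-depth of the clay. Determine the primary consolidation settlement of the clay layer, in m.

Mid-depth of clay below the ground surface: z = 3 + 5.7/2 = 5.85 m.
Total vertical stress at mid-clay: σ_v = 18.2×3 + 16.2×2.85 = 100.77 kPa.
Pore pressure: u = 9.81×(5.85 − 2.5) = 32.864 kPa.
Initial effective stress: σ'_0 = σ_v − u = 100.77 − 32.864 = 67.906 kPa.
Stress increase at mid-clay by the 2:1 spreading method:
Δσ ≈ qD²/(D+z)² = 206×2.9²/(2.9+5.85)² = 22.628 kPa
Final effective stress: σ'_f = 67.906 + 22.628 = 90.534 kPa.
σ'_f = 90.534 > σ'_p = 71.9 kPa, so the stress path crosses the preconsolidation pressure — recompression up to σ'_p, then virgin compression beyond:
S_c = H/(1+e₀)·[C_r·log₁₀(σ'_p/σ'_0) + C_c·log₁₀(σ'_f/σ'_p)]
    = 5.7/1.98 × [0.038×log₁₀(71.9/67.906) + 0.42×log₁₀(90.534/71.9)]
    = 2.8788 × [0.00094319 + 0.042035] = 0.1237 m

S_c ≈ 0.124 m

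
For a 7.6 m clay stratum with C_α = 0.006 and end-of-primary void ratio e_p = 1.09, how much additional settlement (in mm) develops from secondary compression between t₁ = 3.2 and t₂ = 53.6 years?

Secondary compression: S_s = C_α·H/(1+e_p)·log₁₀(t₂/t₁)
S_s = 0.006×7.6/(1+1.09)×log₁₀(53.6/3.2)
    = 0.02182 × 1.224 = 0.02671 m

S_s ≈ 26.7 mm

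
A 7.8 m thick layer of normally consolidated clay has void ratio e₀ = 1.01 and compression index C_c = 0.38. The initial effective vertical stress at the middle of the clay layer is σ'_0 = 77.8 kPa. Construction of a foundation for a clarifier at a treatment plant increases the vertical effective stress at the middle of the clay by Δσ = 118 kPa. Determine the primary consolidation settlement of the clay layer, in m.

Final effective stress: σ'_f = σ'_0 + Δσ = 77.8 + 118 = 195.8 kPa.
Normally consolidated clay, so the full stress increment lies on the virgin compression line:
S_c = C_c·H/(1+e₀)·log₁₀(σ'_f/σ'_0) = 0.38×7.8/(1+1.01)×log₁₀(195.8/77.8)
    = 1.4746 × 0.40083 = 0.5911 m

S_c ≈ 0.591 m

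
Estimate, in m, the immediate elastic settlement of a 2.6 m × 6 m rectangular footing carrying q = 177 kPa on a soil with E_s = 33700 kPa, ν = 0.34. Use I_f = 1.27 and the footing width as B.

Immediate (elastic) settlement: S_e = q·B·(1−ν²)/E_s · I_f.
S_e = 177 × 2.6 × (1 − 0.34²) / 33700 × 1.27
    = 177 × 2.6 × 0.8844 / 33700 × 1.27
    = 0.01534 m

S_e ≈ 0.0153 m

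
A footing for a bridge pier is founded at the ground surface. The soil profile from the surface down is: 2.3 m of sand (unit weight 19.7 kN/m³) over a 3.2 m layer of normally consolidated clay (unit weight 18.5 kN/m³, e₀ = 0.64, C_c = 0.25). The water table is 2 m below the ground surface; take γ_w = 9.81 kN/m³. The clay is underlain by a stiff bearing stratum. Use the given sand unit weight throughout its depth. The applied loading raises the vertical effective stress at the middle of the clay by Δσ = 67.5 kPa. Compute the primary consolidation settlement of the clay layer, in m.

Mid-depth of clay below the ground surface: z = 2.3 + 3.2/2 = 3.9 m.
Total vertical stress at mid-clay: σ_v = 19.7×2.3 + 18.5×1.6 = 74.91 kPa.
Pore pressure: u = 9.81×(3.9 − 2) = 18.639 kPa.
Initial effective stress: σ'_0 = σ_v − u = 74.91 − 18.639 = 56.271 kPa.
Final effective stress: σ'_f = σ'_0 + Δσ = 56.271 + 67.5 = 123.77 kPa.
Normally consolidated clay, so the full stress increment lies on the virgin compression line:
S_c = C_c·H/(1+e₀)·log₁₀(σ'_f/σ'_0) = 0.25×3.2/(1+0.64)×log₁₀(123.77/56.271)
    = 0.4878 × 0.34233 = 0.167 m

S_c ≈ 0.167 m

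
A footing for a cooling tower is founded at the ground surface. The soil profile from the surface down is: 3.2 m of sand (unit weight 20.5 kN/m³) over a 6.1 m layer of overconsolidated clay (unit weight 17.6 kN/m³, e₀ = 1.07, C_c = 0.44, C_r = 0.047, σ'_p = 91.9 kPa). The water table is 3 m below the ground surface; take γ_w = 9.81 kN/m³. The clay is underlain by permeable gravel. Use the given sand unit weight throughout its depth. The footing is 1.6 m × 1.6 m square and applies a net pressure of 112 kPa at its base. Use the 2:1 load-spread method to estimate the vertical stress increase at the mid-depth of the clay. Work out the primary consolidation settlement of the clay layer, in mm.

S_c ≈ 3.94 mm

Mid-depth of clay below the ground surface: z = 3.2 + 6.1/2 = 6.25 m.
Total vertical stress at mid-clay: σ_v = 20.5×3.2 + 17.6×3.05 = 119.28 kPa.
Pore pressure: u = 9.81×(6.25 − 3) = 31.883 kPa.
Initial effective stress: σ'_0 = σ_v − u = 119.28 − 31.883 = 87.397 kPa.
Stress increase at mid-clay by the 2:1 spreading method:
Δσ = qBL/((B+z)(L+z)) = 112×1.6×1.6/((1.6+6.25)(1.6+6.25)) = 4.6528 kPa
Final effective stress: σ'_f = 87.397 + 4.6528 = 92.05 kPa.
σ'_f = 92.05 > σ'_p = 91.9 kPa, so the stress path crosses the preconsolidation pressure — recompression up to σ'_p, then virgin compression beyond:
S_c = H/(1+e₀)·[C_r·log₁₀(σ'_p/σ'_0) + C_c·log₁₀(σ'_f/σ'_p)]
    = 6.1/2.07 × [0.047×log₁₀(91.9/87.397) + 0.44×log₁₀(92.05/91.9)]
    = 2.9469 × [0.0010255 + 0.00031164] = 0.00394 m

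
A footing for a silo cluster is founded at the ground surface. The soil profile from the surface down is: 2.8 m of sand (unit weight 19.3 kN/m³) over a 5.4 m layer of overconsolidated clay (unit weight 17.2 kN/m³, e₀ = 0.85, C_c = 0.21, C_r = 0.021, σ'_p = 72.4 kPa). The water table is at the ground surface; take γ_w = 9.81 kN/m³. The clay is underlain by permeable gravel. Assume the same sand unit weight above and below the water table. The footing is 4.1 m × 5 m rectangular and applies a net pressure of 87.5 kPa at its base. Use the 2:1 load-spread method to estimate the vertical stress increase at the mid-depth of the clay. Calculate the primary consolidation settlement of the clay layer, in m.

Mid-depth of clay below the ground surface: z = 2.8 + 5.4/2 = 5.5 m.
Total vertical stress at mid-clay: σ_v = 19.3×2.8 + 17.2×2.7 = 100.48 kPa.
Pore pressure: u = 9.81×(5.5 − 0) = 53.955 kPa.
Initial effective stress: σ'_0 = σ_v − u = 100.48 − 53.955 = 46.525 kPa.
Stress increase at mid-clay by the 2:1 spreading method:
Δσ = qBL/((B+z)(L+z)) = 87.5×4.1×5/((4.1+5.5)(5+5.5)) = 17.795 kPa
Final effective stress: σ'_f = 46.525 + 17.795 = 64.32 kPa.
σ'_f = 64.32 ≤ σ'_p = 72.4 kPa, so the clay remains overconsolidated and only the recompression index applies:
S_c = C_r·H/(1+e₀)·log₁₀(σ'_f/σ'_0) = 0.021×5.4/1.85×log₁₀(64.32/46.525)
    = 0.061297 × 0.14066 = 0.008622 m

S_c ≈ 0.00862 m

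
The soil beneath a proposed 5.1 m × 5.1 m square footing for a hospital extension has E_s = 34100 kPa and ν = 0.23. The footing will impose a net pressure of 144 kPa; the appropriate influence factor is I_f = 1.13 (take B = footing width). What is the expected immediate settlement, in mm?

S_e ≈ 23 mm

Immediate (elastic) settlement: S_e = q·B·(1−ν²)/E_s · I_f.
S_e = 144 × 5.1 × (1 − 0.23²) / 34100 × 1.13
    = 144 × 5.1 × 0.9471 / 34100 × 1.13
    = 0.02305 m = 23.05 mm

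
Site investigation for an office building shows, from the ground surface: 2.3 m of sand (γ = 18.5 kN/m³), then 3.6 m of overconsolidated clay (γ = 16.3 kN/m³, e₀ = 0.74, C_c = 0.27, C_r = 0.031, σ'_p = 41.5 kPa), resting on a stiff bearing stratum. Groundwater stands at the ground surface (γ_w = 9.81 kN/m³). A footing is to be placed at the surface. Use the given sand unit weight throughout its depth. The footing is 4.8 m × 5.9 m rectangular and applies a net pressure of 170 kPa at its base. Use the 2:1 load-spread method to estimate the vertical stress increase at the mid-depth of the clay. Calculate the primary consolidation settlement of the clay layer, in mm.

S_c ≈ 184 mm

Mid-depth of clay below the ground surface: z = 2.3 + 3.6/2 = 4.1 m.
Total vertical stress at mid-clay: σ_v = 18.5×2.3 + 16.3×1.8 = 71.89 kPa.
Pore pressure: u = 9.81×(4.1 − 0) = 40.221 kPa.
Initial effective stress: σ'_0 = σ_v − u = 71.89 − 40.221 = 31.669 kPa.
Stress increase at mid-clay by the 2:1 spreading method:
Δσ = qBL/((B+z)(L+z)) = 170×4.8×5.9/((4.8+4.1)(5.9+4.1)) = 54.094 kPa
Final effective stress: σ'_f = 31.669 + 54.094 = 85.763 kPa.
σ'_f = 85.763 > σ'_p = 41.5 kPa, so the stress path crosses the preconsolidation pressure — recompression up to σ'_p, then virgin compression beyond:
S_c = H/(1+e₀)·[C_r·log₁₀(σ'_p/σ'_0) + C_c·log₁₀(σ'_f/σ'_p)]
    = 3.6/1.74 × [0.031×log₁₀(41.5/31.669) + 0.27×log₁₀(85.763/41.5)]
    = 2.069 × [0.0036398 + 0.085118] = 0.1836 m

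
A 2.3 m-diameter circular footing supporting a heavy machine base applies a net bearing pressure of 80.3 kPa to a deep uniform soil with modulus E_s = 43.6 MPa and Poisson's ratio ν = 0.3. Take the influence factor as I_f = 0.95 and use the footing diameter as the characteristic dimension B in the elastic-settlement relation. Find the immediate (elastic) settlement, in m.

Immediate (elastic) settlement: S_e = q·B·(1−ν²)/E_s · I_f.
E_s = 43.6 MPa = 43600 kPa.
S_e = 80.3 × 2.3 × (1 − 0.3²) / 43600 × 0.95
    = 80.3 × 2.3 × 0.91 / 43600 × 0.95
    = 0.003662 m

S_e ≈ 0.00366 m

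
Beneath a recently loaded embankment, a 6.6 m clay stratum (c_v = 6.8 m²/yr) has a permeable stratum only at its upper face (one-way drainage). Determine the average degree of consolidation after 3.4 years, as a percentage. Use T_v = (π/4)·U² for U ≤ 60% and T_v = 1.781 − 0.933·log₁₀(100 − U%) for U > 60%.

U ≈ 78.1 %

Drainage path length: H_d = H = 6.6 m (single drainage).
T_v = c_v·t/H_d² = 6.8×3.4/6.6² = 0.53076.
T_v = 0.53076 corresponds to the U > 60% branch:
U = 1 − 10^((1.781 − T_v)/0.933)/100 = 0.7812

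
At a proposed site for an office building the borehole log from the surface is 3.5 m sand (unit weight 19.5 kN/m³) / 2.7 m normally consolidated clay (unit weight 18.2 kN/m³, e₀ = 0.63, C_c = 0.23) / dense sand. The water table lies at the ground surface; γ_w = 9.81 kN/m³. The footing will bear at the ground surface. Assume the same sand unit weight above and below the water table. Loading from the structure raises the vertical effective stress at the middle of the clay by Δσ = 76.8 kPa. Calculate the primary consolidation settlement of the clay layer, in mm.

S_c ≈ 164 mm

Mid-depth of clay below the ground surface: z = 3.5 + 2.7/2 = 4.85 m.
Total vertical stress at mid-clay: σ_v = 19.5×3.5 + 18.2×1.35 = 92.82 kPa.
Pore pressure: u = 9.81×(4.85 − 0) = 47.578 kPa.
Initial effective stress: σ'_0 = σ_v − u = 92.82 − 47.578 = 45.242 kPa.
Final effective stress: σ'_f = σ'_0 + Δσ = 45.242 + 76.8 = 122.04 kPa.
Normally consolidated clay, so the full stress increment lies on the virgin compression line:
S_c = C_c·H/(1+e₀)·log₁₀(σ'_f/σ'_0) = 0.23×2.7/(1+0.63)×log₁₀(122.04/45.242)
    = 0.38098 × 0.43096 = 0.1642 m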